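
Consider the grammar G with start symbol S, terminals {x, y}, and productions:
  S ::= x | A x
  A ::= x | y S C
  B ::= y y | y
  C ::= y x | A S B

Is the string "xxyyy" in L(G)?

no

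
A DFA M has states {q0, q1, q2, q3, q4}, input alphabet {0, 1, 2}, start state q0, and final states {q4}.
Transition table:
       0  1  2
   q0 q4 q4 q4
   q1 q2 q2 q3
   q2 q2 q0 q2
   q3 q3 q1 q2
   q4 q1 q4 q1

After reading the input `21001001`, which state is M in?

q0 --2--> q4
q4 --1--> q4
q4 --0--> q1
q1 --0--> q2
q2 --1--> q0
q0 --0--> q4
q4 --0--> q1
q1 --1--> q2

q2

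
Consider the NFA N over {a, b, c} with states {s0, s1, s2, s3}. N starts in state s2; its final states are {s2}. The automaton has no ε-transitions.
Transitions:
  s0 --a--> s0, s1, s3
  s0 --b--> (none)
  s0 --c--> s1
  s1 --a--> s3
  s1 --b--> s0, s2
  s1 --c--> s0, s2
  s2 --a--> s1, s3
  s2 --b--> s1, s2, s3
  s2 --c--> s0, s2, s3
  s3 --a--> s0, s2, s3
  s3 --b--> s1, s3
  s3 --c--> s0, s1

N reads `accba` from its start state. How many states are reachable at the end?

Start: {s2}
read a: {s1, s3}
read c: {s0, s1, s2}
read c: {s0, s1, s2, s3}
read b: {s0, s1, s2, s3}
read a: {s0, s1, s2, s3}
Final reachable set {s0, s1, s2, s3} has 4 states.

4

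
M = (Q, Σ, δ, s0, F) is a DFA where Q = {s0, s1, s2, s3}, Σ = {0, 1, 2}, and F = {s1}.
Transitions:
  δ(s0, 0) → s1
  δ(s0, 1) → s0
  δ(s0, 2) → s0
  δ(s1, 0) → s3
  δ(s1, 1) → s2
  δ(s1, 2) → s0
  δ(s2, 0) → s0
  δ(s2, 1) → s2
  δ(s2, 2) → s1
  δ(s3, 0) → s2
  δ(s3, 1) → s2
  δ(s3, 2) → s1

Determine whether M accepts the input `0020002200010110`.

accepted

s0 --0--> s1
s1 --0--> s3
s3 --2--> s1
s1 --0--> s3
s3 --0--> s2
s2 --0--> s0
s0 --2--> s0
s0 --2--> s0
s0 --0--> s1
s1 --0--> s3
s3 --0--> s2
s2 --1--> s2
s2 --0--> s0
s0 --1--> s0
s0 --1--> s0
s0 --0--> s1
End in state s1, which is an accepting state.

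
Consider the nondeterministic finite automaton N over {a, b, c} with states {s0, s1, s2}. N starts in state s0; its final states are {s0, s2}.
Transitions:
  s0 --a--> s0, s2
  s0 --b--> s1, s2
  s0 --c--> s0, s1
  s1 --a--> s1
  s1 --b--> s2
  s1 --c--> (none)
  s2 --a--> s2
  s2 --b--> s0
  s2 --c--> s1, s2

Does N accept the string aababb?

Start: {s0}
read a: {s0, s2}
read a: {s0, s2}
read b: {s0, s1, s2}
read a: {s0, s1, s2}
read b: {s0, s1, s2}
read b: {s0, s1, s2}
Reachable ∩ accepting = {s0, s2} — nonempty.

accepted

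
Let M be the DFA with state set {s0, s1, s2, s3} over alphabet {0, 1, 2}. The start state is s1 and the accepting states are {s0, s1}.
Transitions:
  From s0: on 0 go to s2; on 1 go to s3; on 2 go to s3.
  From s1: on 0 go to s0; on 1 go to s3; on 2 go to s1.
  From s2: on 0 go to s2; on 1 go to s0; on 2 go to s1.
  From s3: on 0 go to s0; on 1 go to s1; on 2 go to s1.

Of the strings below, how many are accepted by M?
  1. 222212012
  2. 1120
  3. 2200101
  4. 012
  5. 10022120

5

222212012: accepted
1120: accepted
2200101: accepted
012: accepted
10022120: accepted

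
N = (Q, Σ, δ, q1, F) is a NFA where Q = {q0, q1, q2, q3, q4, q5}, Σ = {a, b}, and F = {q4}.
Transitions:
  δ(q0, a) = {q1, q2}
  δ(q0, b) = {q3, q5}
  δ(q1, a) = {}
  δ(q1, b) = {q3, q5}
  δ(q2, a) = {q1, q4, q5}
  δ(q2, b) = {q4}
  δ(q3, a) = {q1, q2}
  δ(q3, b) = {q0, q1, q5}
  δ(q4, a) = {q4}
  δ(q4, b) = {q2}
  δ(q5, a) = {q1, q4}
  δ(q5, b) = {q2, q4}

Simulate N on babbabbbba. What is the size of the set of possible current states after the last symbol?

4

Start: {q1}
read b: {q3, q5}
read a: {q1, q2, q4}
read b: {q2, q3, q4, q5}
read b: {q0, q1, q2, q4, q5}
read a: {q1, q2, q4, q5}
read b: {q2, q3, q4, q5}
read b: {q0, q1, q2, q4, q5}
read b: {q2, q3, q4, q5}
read b: {q0, q1, q2, q4, q5}
read a: {q1, q2, q4, q5}
Final reachable set {q1, q2, q4, q5} has 4 states.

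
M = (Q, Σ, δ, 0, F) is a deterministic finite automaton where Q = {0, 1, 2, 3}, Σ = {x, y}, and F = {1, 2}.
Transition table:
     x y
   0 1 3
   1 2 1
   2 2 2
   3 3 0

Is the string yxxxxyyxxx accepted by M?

0 --y--> 3
3 --x--> 3
3 --x--> 3
3 --x--> 3
3 --x--> 3
3 --y--> 0
0 --y--> 3
3 --x--> 3
3 --x--> 3
3 --x--> 3
End in state 3, which is not an accepting state.

rejected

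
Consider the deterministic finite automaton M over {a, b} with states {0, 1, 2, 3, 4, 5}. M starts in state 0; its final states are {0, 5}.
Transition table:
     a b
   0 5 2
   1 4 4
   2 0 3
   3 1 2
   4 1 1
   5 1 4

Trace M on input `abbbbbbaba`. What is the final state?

0 --a--> 5
5 --b--> 4
4 --b--> 1
1 --b--> 4
4 --b--> 1
1 --b--> 4
4 --b--> 1
1 --a--> 4
4 --b--> 1
1 --a--> 4

4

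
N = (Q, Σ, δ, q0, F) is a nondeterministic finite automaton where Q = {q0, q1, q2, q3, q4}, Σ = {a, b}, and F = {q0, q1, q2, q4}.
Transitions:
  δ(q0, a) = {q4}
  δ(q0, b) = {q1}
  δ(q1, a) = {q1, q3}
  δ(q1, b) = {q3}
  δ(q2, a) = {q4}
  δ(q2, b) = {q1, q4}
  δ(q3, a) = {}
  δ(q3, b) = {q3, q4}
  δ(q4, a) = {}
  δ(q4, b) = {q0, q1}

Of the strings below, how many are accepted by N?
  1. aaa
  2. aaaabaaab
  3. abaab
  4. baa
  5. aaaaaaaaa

aaa: rejected
aaaabaaab: rejected
abaab: accepted
baa: accepted
aaaaaaaaa: rejected

2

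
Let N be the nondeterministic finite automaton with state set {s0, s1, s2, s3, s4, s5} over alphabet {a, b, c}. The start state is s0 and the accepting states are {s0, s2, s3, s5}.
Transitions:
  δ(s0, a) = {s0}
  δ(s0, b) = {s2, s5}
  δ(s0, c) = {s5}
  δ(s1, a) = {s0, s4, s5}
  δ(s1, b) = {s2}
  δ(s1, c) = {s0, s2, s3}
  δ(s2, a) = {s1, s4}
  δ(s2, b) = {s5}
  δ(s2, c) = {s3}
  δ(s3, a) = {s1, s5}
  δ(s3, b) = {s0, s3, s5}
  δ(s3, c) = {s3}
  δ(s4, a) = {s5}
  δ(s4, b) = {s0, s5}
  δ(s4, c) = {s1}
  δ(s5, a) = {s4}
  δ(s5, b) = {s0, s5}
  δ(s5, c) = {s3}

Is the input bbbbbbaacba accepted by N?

accepted

Start: {s0}
read b: {s2, s5}
read b: {s0, s5}
read b: {s0, s2, s5}
read b: {s0, s2, s5}
read b: {s0, s2, s5}
read b: {s0, s2, s5}
read a: {s0, s1, s4}
read a: {s0, s4, s5}
read c: {s1, s3, s5}
read b: {s0, s2, s3, s5}
read a: {s0, s1, s4, s5}
Reachable ∩ accepting = {s0, s5} — nonempty.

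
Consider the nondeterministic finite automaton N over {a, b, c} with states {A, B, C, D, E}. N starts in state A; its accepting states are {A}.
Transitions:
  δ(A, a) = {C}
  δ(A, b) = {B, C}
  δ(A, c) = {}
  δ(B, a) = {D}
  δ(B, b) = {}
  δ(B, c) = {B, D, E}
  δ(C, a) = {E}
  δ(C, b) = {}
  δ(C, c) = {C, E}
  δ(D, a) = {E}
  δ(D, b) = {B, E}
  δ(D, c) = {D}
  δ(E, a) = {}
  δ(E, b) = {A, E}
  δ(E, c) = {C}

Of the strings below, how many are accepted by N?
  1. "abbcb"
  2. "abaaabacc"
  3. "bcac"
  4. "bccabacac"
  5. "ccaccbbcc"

0

"abbcb": rejected
"abaaabacc": rejected
"bcac": rejected
"bccabacac": rejected
"ccaccbbcc": rejected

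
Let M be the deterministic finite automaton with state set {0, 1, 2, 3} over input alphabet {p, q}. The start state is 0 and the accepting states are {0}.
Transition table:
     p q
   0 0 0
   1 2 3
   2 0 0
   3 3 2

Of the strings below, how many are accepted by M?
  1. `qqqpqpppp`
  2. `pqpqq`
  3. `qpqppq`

`qqqpqpppp`: accepted
`pqpqq`: accepted
`qpqppq`: accepted

3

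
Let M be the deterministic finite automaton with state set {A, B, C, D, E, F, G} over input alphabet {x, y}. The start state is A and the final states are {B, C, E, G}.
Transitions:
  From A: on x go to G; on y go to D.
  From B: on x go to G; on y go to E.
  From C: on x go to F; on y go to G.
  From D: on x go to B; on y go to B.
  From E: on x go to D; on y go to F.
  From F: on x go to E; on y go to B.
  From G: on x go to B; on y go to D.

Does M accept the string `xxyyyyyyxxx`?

A --x--> G
G --x--> B
B --y--> E
E --y--> F
F --y--> B
B --y--> E
E --y--> F
F --y--> B
B --x--> G
G --x--> B
B --x--> G
End in state G, which is an accepting state.

accepted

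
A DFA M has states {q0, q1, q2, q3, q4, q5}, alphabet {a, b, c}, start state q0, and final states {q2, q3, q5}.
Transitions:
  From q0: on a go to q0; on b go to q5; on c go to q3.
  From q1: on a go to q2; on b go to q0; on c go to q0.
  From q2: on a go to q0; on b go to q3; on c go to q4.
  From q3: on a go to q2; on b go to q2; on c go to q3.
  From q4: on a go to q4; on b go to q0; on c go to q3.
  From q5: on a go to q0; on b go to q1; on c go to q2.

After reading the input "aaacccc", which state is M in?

q3

q0 --a--> q0
q0 --a--> q0
q0 --a--> q0
q0 --c--> q3
q3 --c--> q3
q3 --c--> q3
q3 --c--> q3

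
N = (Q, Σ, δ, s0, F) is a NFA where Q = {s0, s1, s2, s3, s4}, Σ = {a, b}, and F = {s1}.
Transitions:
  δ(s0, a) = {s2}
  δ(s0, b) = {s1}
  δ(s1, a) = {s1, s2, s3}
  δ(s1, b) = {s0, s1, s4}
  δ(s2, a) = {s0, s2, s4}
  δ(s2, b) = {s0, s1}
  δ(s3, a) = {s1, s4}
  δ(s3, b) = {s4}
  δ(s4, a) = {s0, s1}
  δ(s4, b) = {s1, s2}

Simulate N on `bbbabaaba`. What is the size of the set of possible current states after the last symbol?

Start: {s0}
read b: {s1}
read b: {s0, s1, s4}
read b: {s0, s1, s2, s4}
read a: {s0, s1, s2, s3, s4}
read b: {s0, s1, s2, s4}
read a: {s0, s1, s2, s3, s4}
read a: {s0, s1, s2, s3, s4}
read b: {s0, s1, s2, s4}
read a: {s0, s1, s2, s3, s4}
Final reachable set {s0, s1, s2, s3, s4} has 5 states.

5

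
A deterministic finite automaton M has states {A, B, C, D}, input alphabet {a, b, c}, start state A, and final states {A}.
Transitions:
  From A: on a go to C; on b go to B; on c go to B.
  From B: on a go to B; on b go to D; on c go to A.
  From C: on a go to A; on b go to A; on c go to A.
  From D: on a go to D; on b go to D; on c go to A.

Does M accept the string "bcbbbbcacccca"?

A --b--> B
B --c--> A
A --b--> B
B --b--> D
D --b--> D
D --b--> D
D --c--> A
A --a--> C
C --c--> A
A --c--> B
B --c--> A
A --c--> B
B --a--> B
End in state B, which is not an accepting state.

rejected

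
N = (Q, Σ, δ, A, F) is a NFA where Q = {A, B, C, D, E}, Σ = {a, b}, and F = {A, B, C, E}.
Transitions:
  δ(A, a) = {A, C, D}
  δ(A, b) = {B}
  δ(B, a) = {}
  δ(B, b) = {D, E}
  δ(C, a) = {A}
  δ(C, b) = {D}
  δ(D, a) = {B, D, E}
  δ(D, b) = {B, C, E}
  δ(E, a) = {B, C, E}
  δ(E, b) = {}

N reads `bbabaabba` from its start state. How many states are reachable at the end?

Start: {A}
read b: {B}
read b: {D, E}
read a: {B, C, D, E}
read b: {B, C, D, E}
read a: {A, B, C, D, E}
read a: {A, B, C, D, E}
read b: {B, C, D, E}
read b: {B, C, D, E}
read a: {A, B, C, D, E}
Final reachable set {A, B, C, D, E} has 5 states.

5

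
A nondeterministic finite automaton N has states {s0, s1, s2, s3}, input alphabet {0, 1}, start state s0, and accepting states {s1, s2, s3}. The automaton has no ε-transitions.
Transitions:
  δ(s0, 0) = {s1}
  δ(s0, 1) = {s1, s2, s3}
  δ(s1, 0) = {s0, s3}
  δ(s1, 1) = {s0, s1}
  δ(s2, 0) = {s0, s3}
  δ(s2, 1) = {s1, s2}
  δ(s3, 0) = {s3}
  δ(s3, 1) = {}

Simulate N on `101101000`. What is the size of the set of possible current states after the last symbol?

3

Start: {s0}
read 1: {s1, s2, s3}
read 0: {s0, s3}
read 1: {s1, s2, s3}
read 1: {s0, s1, s2}
read 0: {s0, s1, s3}
read 1: {s0, s1, s2, s3}
read 0: {s0, s1, s3}
read 0: {s0, s1, s3}
read 0: {s0, s1, s3}
Final reachable set {s0, s1, s3} has 3 states.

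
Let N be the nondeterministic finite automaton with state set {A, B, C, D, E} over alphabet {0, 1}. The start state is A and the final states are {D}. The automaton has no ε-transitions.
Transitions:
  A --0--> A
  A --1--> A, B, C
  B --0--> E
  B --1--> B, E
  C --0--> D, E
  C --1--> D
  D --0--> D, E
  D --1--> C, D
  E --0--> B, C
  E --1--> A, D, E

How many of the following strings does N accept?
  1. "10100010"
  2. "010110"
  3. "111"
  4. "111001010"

"10100010": accepted
"010110": accepted
"111": accepted
"111001010": accepted

4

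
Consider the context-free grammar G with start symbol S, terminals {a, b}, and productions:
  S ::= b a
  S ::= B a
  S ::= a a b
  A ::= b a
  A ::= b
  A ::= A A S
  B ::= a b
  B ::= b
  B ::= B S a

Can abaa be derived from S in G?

no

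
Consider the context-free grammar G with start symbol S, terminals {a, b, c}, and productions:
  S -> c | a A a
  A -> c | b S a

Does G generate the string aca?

yes

S ⇒ aAa ⇒ aca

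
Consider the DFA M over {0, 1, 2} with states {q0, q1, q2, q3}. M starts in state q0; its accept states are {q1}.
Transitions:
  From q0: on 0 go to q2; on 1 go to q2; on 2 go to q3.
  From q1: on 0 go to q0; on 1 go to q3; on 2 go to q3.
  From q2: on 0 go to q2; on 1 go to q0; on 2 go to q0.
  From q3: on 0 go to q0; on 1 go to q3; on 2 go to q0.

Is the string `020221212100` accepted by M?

q0 --0--> q2
q2 --2--> q0
q0 --0--> q2
q2 --2--> q0
q0 --2--> q3
q3 --1--> q3
q3 --2--> q0
q0 --1--> q2
q2 --2--> q0
q0 --1--> q2
q2 --0--> q2
q2 --0--> q2
End in state q2, which is not an accepting state.

rejected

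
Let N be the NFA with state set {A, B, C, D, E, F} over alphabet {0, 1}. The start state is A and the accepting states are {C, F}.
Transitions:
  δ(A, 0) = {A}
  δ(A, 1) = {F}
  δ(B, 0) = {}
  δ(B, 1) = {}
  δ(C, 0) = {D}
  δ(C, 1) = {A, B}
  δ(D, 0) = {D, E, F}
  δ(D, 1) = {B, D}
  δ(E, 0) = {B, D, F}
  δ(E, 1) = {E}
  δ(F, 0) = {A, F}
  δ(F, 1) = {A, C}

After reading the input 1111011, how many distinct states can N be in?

Start: {A}
read 1: {F}
read 1: {A, C}
read 1: {A, B, F}
read 1: {A, C, F}
read 0: {A, D, F}
read 1: {A, B, C, D, F}
read 1: {A, B, C, D, F}
Final reachable set {A, B, C, D, F} has 5 states.

5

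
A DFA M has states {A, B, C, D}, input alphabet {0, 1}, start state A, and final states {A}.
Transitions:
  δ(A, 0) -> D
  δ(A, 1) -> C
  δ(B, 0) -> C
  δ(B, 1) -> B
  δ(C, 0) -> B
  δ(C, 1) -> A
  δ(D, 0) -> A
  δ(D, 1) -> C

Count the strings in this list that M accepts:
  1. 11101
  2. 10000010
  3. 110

0

11101: rejected
10000010: rejected
110: rejected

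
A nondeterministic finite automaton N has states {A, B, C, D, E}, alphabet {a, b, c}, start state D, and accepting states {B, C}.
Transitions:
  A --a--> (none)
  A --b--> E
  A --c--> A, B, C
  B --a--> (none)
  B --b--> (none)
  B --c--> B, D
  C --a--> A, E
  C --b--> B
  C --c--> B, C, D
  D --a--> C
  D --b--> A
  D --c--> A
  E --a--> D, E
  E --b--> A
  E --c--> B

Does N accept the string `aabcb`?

Start: {D}
read a: {C}
read a: {A, E}
read b: {A, E}
read c: {A, B, C}
read b: {B, E}
Reachable ∩ accepting = {B} — nonempty.

accepted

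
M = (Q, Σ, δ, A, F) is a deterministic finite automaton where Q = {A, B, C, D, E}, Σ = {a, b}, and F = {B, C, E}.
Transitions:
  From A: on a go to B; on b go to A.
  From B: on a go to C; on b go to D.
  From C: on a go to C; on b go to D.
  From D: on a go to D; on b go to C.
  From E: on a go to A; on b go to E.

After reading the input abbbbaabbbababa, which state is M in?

D

A --a--> B
B --b--> D
D --b--> C
C --b--> D
D --b--> C
C --a--> C
C --a--> C
C --b--> D
D --b--> C
C --b--> D
D --a--> D
D --b--> C
C --a--> C
C --b--> D
D --a--> D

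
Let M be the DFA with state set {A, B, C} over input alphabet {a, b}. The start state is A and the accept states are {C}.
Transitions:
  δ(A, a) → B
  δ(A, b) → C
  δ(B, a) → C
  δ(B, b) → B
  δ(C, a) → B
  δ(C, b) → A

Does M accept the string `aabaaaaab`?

rejected

A --a--> B
B --a--> C
C --b--> A
A --a--> B
B --a--> C
C --a--> B
B --a--> C
C --a--> B
B --b--> B
End in state B, which is not an accepting state.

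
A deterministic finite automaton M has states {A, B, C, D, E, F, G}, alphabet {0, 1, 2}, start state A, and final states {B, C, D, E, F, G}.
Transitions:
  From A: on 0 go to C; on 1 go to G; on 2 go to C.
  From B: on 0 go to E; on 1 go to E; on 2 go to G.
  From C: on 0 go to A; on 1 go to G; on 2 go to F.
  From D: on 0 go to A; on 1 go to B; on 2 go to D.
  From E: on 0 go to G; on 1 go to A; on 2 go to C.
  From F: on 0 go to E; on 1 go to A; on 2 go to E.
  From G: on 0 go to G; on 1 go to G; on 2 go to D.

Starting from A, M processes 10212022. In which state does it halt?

A --1--> G
G --0--> G
G --2--> D
D --1--> B
B --2--> G
G --0--> G
G --2--> D
D --2--> D

D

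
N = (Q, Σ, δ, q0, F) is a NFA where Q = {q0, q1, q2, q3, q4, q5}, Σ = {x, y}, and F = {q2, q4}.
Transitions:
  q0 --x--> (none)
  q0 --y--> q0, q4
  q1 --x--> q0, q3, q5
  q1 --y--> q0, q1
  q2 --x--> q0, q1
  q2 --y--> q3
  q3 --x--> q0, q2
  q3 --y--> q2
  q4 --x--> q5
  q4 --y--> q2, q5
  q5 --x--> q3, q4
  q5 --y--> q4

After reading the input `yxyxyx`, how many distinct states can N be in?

1

Start: {q0}
read y: {q0, q4}
read x: {q5}
read y: {q4}
read x: {q5}
read y: {q4}
read x: {q5}
Final reachable set {q5} has 1 state.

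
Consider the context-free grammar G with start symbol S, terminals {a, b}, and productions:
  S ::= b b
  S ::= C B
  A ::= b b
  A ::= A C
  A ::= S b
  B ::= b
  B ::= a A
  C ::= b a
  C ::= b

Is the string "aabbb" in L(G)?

no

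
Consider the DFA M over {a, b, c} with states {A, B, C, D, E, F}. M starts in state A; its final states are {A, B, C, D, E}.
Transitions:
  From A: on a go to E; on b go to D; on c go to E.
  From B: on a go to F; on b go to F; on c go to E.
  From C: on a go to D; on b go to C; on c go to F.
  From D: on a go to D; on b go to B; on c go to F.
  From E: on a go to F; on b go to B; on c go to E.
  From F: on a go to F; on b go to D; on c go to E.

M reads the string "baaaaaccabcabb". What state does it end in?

A --b--> D
D --a--> D
D --a--> D
D --a--> D
D --a--> D
D --a--> D
D --c--> F
F --c--> E
E --a--> F
F --b--> D
D --c--> F
F --a--> F
F --b--> D
D --b--> B

B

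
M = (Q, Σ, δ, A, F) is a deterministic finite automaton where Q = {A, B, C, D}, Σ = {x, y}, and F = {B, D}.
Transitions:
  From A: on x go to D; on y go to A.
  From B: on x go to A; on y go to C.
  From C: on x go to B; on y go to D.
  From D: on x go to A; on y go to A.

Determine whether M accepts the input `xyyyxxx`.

A --x--> D
D --y--> A
A --y--> A
A --y--> A
A --x--> D
D --x--> A
A --x--> D
End in state D, which is an accepting state.

accepted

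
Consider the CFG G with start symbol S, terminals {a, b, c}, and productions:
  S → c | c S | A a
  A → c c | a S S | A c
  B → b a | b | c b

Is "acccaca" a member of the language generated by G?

S ⇒ Aa ⇒ Aca ⇒ aSSca ⇒ acSca ⇒ acAaca ⇒ acccaca

yes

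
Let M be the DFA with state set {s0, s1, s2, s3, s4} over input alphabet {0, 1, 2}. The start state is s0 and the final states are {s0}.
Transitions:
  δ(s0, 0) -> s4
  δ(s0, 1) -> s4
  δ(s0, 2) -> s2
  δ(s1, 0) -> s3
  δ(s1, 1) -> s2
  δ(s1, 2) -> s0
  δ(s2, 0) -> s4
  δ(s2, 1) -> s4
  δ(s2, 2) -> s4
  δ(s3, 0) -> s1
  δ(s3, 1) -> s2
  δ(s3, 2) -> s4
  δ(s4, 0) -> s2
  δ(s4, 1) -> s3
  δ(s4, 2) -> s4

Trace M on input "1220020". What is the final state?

s0 --1--> s4
s4 --2--> s4
s4 --2--> s4
s4 --0--> s2
s2 --0--> s4
s4 --2--> s4
s4 --0--> s2

s2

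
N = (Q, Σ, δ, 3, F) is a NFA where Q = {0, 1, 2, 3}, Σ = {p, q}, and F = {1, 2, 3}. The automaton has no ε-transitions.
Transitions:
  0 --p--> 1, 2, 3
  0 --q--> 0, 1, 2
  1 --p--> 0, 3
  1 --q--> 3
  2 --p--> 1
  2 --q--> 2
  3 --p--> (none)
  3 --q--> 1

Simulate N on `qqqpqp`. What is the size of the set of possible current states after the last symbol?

Start: {3}
read q: {1}
read q: {3}
read q: {1}
read p: {0, 3}
read q: {0, 1, 2}
read p: {0, 1, 2, 3}
Final reachable set {0, 1, 2, 3} has 4 states.

4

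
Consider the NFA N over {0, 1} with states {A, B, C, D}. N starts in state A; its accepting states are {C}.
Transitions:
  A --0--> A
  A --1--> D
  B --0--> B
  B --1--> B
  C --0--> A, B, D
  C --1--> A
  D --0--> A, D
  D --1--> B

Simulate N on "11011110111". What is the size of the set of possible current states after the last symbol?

1

Start: {A}
read 1: {D}
read 1: {B}
read 0: {B}
read 1: {B}
read 1: {B}
read 1: {B}
read 1: {B}
read 0: {B}
read 1: {B}
read 1: {B}
read 1: {B}
Final reachable set {B} has 1 state.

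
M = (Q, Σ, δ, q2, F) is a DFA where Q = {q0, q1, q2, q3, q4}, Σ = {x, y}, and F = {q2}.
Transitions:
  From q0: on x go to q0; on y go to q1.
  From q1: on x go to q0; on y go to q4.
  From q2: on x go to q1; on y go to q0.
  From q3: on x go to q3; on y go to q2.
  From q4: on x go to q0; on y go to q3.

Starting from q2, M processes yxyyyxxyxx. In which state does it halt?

q2 --y--> q0
q0 --x--> q0
q0 --y--> q1
q1 --y--> q4
q4 --y--> q3
q3 --x--> q3
q3 --x--> q3
q3 --y--> q2
q2 --x--> q1
q1 --x--> q0

q0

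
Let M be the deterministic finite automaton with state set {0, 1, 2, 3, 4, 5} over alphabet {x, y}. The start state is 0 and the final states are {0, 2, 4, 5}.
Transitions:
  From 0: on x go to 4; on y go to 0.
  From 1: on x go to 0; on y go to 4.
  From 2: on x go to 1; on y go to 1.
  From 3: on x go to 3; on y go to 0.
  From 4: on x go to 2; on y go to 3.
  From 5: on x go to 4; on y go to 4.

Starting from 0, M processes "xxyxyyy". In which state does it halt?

0 --x--> 4
4 --x--> 2
2 --y--> 1
1 --x--> 0
0 --y--> 0
0 --y--> 0
0 --y--> 0

0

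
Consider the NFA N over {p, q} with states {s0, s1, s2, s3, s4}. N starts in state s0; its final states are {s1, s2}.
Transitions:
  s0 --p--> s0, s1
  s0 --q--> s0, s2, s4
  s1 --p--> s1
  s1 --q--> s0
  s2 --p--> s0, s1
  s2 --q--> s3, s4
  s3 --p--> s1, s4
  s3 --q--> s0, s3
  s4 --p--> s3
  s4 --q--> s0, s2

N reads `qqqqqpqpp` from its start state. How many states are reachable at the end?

4

Start: {s0}
read q: {s0, s2, s4}
read q: {s0, s2, s3, s4}
read q: {s0, s2, s3, s4}
read q: {s0, s2, s3, s4}
read q: {s0, s2, s3, s4}
read p: {s0, s1, s3, s4}
read q: {s0, s2, s3, s4}
read p: {s0, s1, s3, s4}
read p: {s0, s1, s3, s4}
Final reachable set {s0, s1, s3, s4} has 4 states.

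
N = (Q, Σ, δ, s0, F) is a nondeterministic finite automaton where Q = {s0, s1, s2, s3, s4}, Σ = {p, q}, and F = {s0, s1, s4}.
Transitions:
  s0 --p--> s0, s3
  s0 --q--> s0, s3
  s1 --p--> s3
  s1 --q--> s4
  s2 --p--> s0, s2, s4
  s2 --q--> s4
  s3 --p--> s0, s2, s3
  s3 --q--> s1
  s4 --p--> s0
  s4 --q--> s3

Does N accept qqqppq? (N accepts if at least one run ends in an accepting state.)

Start: {s0}
read q: {s0, s3}
read q: {s0, s1, s3}
read q: {s0, s1, s3, s4}
read p: {s0, s2, s3}
read p: {s0, s2, s3, s4}
read q: {s0, s1, s3, s4}
Reachable ∩ accepting = {s0, s1, s4} — nonempty.

accepted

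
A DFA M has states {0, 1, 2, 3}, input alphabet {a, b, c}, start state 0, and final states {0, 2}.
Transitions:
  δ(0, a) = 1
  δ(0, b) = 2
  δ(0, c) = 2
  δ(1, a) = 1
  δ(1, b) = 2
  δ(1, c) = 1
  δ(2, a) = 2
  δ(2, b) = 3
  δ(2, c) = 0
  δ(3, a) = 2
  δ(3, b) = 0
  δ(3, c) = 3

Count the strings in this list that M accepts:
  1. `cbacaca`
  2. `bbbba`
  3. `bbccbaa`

`cbacaca`: rejected
`bbbba`: accepted
`bbccbaa`: rejected

1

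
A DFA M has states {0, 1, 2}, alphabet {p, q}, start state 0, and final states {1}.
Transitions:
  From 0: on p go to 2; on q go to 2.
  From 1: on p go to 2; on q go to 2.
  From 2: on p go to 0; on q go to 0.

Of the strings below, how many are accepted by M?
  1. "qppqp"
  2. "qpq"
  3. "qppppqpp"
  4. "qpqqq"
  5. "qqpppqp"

0

"qppqp": rejected
"qpq": rejected
"qppppqpp": rejected
"qpqqq": rejected
"qqpppqp": rejected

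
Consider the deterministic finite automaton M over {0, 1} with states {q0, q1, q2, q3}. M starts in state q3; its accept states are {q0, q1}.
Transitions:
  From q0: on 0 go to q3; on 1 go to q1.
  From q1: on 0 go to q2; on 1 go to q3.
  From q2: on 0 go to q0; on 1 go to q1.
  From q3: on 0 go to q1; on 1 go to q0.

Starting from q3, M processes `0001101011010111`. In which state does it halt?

q3

q3 --0--> q1
q1 --0--> q2
q2 --0--> q0
q0 --1--> q1
q1 --1--> q3
q3 --0--> q1
q1 --1--> q3
q3 --0--> q1
q1 --1--> q3
q3 --1--> q0
q0 --0--> q3
q3 --1--> q0
q0 --0--> q3
q3 --1--> q0
q0 --1--> q1
q1 --1--> q3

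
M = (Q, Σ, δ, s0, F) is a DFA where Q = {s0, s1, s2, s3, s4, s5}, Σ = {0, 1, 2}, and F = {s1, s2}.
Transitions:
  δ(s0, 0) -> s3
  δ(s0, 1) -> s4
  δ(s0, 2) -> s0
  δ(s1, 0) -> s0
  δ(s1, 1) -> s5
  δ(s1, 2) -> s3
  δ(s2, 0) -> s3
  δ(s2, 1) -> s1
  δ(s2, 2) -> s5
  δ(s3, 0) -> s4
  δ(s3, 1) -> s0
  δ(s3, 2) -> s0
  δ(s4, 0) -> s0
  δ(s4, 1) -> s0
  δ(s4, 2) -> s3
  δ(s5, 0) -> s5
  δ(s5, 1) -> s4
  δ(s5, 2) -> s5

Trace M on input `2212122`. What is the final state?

s0

s0 --2--> s0
s0 --2--> s0
s0 --1--> s4
s4 --2--> s3
s3 --1--> s0
s0 --2--> s0
s0 --2--> s0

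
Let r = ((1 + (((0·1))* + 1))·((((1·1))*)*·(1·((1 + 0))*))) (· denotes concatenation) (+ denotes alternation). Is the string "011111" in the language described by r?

Split as 01·1111: (1+(((0·1))*+1)) matches 01 and ((((1·1))*)*·(1·((1+0))*)) matches 1111.

yes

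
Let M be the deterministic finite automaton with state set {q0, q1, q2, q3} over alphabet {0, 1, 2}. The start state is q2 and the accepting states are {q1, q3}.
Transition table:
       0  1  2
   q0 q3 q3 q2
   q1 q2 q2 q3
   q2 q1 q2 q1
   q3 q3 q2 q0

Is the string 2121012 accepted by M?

accepted

q2 --2--> q1
q1 --1--> q2
q2 --2--> q1
q1 --1--> q2
q2 --0--> q1
q1 --1--> q2
q2 --2--> q1
End in state q1, which is an accepting state.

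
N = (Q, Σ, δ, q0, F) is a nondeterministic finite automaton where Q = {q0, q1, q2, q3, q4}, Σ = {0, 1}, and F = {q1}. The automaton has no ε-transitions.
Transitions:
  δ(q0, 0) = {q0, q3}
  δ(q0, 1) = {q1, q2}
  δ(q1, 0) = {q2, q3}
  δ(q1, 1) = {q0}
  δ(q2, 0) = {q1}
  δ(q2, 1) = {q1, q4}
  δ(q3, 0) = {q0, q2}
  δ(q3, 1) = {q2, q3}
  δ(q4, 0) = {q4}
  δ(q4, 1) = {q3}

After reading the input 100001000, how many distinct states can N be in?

Start: {q0}
read 1: {q1, q2}
read 0: {q1, q2, q3}
read 0: {q0, q1, q2, q3}
read 0: {q0, q1, q2, q3}
read 0: {q0, q1, q2, q3}
read 1: {q0, q1, q2, q3, q4}
read 0: {q0, q1, q2, q3, q4}
read 0: {q0, q1, q2, q3, q4}
read 0: {q0, q1, q2, q3, q4}
Final reachable set {q0, q1, q2, q3, q4} has 5 states.

5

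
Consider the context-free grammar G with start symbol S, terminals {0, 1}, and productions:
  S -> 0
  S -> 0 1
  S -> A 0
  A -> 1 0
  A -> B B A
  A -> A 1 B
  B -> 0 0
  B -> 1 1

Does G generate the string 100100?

no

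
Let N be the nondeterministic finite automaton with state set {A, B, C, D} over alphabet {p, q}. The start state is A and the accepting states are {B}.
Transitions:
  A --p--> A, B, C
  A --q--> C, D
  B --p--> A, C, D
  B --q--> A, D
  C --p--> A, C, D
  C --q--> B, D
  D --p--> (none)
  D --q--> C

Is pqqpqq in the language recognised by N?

accepted

Start: {A}
read p: {A, B, C}
read q: {A, B, C, D}
read q: {A, B, C, D}
read p: {A, B, C, D}
read q: {A, B, C, D}
read q: {A, B, C, D}
Reachable ∩ accepting = {B} — nonempty.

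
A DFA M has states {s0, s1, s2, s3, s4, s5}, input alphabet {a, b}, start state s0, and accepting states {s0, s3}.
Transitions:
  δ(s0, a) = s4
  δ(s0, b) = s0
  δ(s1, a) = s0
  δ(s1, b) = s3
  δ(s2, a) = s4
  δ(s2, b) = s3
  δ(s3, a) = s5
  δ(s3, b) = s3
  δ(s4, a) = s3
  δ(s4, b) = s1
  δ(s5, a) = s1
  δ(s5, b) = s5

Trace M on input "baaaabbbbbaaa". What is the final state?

s0 --b--> s0
s0 --a--> s4
s4 --a--> s3
s3 --a--> s5
s5 --a--> s1
s1 --b--> s3
s3 --b--> s3
s3 --b--> s3
s3 --b--> s3
s3 --b--> s3
s3 --a--> s5
s5 --a--> s1
s1 --a--> s0

s0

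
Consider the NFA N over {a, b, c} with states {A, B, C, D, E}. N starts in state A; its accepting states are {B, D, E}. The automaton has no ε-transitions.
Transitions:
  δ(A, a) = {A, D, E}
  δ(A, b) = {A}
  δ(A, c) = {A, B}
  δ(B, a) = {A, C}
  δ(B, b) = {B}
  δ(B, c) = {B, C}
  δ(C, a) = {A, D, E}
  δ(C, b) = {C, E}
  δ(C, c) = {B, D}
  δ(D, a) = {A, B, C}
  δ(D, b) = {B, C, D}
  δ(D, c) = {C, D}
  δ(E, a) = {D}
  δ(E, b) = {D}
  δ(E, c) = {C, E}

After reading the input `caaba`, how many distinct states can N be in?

5

Start: {A}
read c: {A, B}
read a: {A, C, D, E}
read a: {A, B, C, D, E}
read b: {A, B, C, D, E}
read a: {A, B, C, D, E}
Final reachable set {A, B, C, D, E} has 5 states.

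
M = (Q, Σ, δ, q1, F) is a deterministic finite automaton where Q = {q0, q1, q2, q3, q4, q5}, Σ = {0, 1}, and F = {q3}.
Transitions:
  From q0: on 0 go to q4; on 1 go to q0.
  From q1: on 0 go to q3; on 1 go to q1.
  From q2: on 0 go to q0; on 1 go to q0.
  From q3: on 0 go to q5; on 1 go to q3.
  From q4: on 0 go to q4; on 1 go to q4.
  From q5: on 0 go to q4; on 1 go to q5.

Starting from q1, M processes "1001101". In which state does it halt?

q1 --1--> q1
q1 --0--> q3
q3 --0--> q5
q5 --1--> q5
q5 --1--> q5
q5 --0--> q4
q4 --1--> q4

q4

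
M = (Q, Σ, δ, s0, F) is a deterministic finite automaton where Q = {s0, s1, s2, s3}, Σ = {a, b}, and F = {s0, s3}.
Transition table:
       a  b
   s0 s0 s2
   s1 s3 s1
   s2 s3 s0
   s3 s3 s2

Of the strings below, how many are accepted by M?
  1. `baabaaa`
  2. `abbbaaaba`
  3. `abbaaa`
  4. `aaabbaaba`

`baabaaa`: accepted
`abbbaaaba`: accepted
`abbaaa`: accepted
`aaabbaaba`: accepted

4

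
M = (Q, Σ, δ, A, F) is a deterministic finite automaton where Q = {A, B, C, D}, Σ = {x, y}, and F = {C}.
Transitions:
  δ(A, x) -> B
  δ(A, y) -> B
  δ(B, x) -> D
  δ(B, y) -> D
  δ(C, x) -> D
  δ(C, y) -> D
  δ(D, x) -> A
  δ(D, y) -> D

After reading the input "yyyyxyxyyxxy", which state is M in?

D

A --y--> B
B --y--> D
D --y--> D
D --y--> D
D --x--> A
A --y--> B
B --x--> D
D --y--> D
D --y--> D
D --x--> A
A --x--> B
B --y--> D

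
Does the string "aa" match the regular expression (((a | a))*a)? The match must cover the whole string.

Split as a·a: ((a|a))* matches a and a matches a.

yes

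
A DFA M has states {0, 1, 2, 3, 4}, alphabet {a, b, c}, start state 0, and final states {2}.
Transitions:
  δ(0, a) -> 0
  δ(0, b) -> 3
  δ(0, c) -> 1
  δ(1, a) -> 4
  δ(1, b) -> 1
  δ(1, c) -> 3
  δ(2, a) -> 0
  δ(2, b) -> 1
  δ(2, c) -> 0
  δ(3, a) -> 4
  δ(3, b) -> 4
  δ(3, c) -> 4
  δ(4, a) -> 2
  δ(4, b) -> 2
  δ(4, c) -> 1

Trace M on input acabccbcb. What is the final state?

0 --a--> 0
0 --c--> 1
1 --a--> 4
4 --b--> 2
2 --c--> 0
0 --c--> 1
1 --b--> 1
1 --c--> 3
3 --b--> 4

4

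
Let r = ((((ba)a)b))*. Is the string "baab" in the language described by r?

yes

Split into 1 piece baab; each matches (((ba)a)b).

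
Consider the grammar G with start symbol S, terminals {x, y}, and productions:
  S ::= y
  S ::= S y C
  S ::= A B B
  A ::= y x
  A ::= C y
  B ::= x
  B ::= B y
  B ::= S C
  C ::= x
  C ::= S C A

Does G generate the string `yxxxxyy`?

no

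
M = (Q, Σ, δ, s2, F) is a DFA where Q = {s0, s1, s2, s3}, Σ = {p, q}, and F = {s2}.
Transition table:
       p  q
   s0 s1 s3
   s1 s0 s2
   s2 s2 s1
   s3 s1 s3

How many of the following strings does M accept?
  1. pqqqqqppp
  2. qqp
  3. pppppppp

2

pqqqqqppp: rejected
qqp: accepted
pppppppp: accepted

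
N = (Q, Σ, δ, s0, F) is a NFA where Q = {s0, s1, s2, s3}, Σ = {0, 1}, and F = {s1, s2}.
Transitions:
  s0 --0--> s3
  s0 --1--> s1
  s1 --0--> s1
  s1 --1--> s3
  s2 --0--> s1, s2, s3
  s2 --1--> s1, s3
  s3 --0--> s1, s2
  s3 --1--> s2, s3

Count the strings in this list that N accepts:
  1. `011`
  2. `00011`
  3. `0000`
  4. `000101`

4

`011`: accepted
`00011`: accepted
`0000`: accepted
`000101`: accepted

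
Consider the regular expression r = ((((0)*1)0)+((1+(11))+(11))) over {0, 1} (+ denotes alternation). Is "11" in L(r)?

The right alternative ((1+(11))+(11)) matches 11.

yes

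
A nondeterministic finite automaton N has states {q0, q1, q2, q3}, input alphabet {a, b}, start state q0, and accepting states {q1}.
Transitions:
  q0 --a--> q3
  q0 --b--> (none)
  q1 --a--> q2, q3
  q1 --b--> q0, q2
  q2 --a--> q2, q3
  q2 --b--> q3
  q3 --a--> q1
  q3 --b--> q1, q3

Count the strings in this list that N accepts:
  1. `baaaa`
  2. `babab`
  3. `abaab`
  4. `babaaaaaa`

`baaaa`: rejected
`babab`: rejected
`abaab`: accepted
`babaaaaaa`: rejected

1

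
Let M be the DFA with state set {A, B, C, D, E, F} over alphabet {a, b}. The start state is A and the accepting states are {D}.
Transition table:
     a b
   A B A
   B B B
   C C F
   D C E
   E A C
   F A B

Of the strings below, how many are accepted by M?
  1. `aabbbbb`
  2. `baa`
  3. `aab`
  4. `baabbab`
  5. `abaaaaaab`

`aabbbbb`: rejected
`baa`: rejected
`aab`: rejected
`baabbab`: rejected
`abaaaaaab`: rejected

0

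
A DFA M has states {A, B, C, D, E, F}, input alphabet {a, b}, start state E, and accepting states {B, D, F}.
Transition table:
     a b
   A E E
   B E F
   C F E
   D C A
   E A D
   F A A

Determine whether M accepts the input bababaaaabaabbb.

accepted

E --b--> D
D --a--> C
C --b--> E
E --a--> A
A --b--> E
E --a--> A
A --a--> E
E --a--> A
A --a--> E
E --b--> D
D --a--> C
C --a--> F
F --b--> A
A --b--> E
E --b--> D
End in state D, which is an accepting state.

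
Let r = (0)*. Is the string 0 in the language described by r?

yes

Split into 1 piece 0; each matches 0.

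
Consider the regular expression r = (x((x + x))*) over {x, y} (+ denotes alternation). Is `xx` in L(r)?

yes

Split as x·x: x matches x and ((x+x))* matches x.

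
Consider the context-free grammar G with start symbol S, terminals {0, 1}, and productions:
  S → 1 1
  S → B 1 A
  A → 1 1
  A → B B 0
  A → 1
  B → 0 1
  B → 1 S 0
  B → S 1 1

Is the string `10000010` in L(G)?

no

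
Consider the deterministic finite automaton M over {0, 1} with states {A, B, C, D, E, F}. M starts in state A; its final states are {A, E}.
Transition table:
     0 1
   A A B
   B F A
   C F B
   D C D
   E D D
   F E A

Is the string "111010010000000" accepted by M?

A --1--> B
B --1--> A
A --1--> B
B --0--> F
F --1--> A
A --0--> A
A --0--> A
A --1--> B
B --0--> F
F --0--> E
E --0--> D
D --0--> C
C --0--> F
F --0--> E
E --0--> D
End in state D, which is not an accepting state.

rejected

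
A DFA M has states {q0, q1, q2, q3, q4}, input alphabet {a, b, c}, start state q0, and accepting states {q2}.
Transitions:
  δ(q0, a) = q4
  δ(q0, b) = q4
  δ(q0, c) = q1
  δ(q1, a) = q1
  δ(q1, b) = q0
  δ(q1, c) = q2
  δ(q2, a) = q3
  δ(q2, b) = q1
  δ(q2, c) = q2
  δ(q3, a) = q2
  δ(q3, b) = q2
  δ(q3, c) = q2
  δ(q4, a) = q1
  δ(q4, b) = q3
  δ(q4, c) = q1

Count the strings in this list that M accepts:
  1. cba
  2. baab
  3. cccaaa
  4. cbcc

cba: rejected
baab: rejected
cccaaa: rejected
cbcc: accepted

1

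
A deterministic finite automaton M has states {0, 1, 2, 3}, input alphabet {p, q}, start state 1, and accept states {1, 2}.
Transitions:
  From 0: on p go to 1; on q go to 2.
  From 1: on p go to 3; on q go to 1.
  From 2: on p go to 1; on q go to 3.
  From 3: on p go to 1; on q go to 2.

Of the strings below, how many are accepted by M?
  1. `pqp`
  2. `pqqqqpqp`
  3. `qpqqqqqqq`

2

`pqp`: accepted
`pqqqqpqp`: rejected
`qpqqqqqqq`: accepted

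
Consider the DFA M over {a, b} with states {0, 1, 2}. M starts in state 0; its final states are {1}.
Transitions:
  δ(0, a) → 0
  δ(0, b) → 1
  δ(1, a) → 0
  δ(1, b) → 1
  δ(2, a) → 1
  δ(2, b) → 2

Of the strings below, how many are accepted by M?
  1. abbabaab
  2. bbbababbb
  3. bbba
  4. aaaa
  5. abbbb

abbabaab: accepted
bbbababbb: accepted
bbba: rejected
aaaa: rejected
abbbb: accepted

3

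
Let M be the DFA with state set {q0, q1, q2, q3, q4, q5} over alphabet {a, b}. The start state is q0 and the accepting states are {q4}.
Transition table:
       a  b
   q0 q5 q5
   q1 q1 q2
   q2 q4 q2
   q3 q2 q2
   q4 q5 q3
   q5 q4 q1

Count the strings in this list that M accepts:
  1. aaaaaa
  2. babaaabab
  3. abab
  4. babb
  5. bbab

aaaaaa: accepted
babaaabab: rejected
abab: rejected
babb: rejected
bbab: rejected

1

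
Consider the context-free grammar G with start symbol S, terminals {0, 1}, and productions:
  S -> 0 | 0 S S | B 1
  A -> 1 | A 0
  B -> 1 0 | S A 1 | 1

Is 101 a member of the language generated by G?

S ⇒ B1 ⇒ 101

yes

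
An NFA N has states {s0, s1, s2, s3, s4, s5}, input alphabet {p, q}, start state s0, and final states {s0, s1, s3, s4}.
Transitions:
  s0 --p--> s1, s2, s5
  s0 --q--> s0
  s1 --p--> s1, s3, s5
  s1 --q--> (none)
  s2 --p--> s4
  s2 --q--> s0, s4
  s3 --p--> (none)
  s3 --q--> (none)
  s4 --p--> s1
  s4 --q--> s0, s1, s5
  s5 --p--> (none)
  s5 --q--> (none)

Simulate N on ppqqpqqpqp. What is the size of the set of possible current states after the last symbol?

Start: {s0}
read p: {s1, s2, s5}
read p: {s1, s3, s4, s5}
read q: {s0, s1, s5}
read q: {s0}
read p: {s1, s2, s5}
read q: {s0, s4}
read q: {s0, s1, s5}
read p: {s1, s2, s3, s5}
read q: {s0, s4}
read p: {s1, s2, s5}
Final reachable set {s1, s2, s5} has 3 states.

3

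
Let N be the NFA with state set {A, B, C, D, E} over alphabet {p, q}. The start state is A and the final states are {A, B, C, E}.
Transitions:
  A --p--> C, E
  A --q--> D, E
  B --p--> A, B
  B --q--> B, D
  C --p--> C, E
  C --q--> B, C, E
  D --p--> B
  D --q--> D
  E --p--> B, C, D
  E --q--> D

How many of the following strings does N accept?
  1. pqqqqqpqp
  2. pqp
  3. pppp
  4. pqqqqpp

pqqqqqpqp: accepted
pqp: accepted
pppp: accepted
pqqqqpp: accepted

4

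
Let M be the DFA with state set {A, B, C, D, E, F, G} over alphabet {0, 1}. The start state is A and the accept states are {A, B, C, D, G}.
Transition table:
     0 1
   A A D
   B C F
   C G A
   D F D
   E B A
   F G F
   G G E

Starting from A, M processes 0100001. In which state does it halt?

A --0--> A
A --1--> D
D --0--> F
F --0--> G
G --0--> G
G --0--> G
G --1--> E

E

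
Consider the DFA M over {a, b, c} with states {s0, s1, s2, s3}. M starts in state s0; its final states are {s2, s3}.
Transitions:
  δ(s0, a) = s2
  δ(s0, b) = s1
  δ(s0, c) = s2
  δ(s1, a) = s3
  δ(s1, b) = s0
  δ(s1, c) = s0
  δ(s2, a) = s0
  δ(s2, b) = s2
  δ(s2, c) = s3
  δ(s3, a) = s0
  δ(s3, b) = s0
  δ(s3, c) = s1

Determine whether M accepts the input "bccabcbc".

rejected

s0 --b--> s1
s1 --c--> s0
s0 --c--> s2
s2 --a--> s0
s0 --b--> s1
s1 --c--> s0
s0 --b--> s1
s1 --c--> s0
End in state s0, which is not an accepting state.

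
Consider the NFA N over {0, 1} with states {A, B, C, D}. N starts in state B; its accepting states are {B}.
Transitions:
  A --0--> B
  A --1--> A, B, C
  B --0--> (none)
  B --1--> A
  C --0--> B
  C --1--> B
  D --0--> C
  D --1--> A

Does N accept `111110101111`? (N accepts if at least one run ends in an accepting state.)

Start: {B}
read 1: {A}
read 1: {A, B, C}
read 1: {A, B, C}
read 1: {A, B, C}
read 1: {A, B, C}
read 0: {B}
read 1: {A}
read 0: {B}
read 1: {A}
read 1: {A, B, C}
read 1: {A, B, C}
read 1: {A, B, C}
Reachable ∩ accepting = {B} — nonempty.

accepted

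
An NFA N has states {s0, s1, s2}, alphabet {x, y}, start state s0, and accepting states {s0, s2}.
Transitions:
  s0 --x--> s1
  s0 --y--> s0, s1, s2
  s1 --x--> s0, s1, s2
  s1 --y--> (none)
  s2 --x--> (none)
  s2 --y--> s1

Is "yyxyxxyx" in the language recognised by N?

accepted

Start: {s0}
read y: {s0, s1, s2}
read y: {s0, s1, s2}
read x: {s0, s1, s2}
read y: {s0, s1, s2}
read x: {s0, s1, s2}
read x: {s0, s1, s2}
read y: {s0, s1, s2}
read x: {s0, s1, s2}
Reachable ∩ accepting = {s0, s2} — nonempty.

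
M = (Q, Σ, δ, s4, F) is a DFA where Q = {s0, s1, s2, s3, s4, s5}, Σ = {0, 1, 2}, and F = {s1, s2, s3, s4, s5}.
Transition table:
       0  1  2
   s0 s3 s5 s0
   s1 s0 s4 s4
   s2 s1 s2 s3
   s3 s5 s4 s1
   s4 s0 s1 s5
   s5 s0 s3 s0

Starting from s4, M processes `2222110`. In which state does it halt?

s4 --2--> s5
s5 --2--> s0
s0 --2--> s0
s0 --2--> s0
s0 --1--> s5
s5 --1--> s3
s3 --0--> s5

s5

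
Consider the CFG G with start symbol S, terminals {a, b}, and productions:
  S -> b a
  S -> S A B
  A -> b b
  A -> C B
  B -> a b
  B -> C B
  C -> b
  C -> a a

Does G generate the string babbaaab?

S ⇒ SAB ⇒ baAB ⇒ babbB ⇒ babbCB ⇒ babbaaB ⇒ babbaaab

yes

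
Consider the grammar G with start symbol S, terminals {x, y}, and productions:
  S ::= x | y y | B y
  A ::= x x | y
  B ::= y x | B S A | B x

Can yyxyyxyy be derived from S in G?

no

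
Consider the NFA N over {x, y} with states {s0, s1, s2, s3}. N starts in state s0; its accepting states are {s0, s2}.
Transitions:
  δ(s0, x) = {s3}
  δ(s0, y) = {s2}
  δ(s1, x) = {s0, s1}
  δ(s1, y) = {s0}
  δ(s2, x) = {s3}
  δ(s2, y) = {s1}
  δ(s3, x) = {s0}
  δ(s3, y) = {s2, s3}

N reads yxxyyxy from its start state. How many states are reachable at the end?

Start: {s0}
read y: {s2}
read x: {s3}
read x: {s0}
read y: {s2}
read y: {s1}
read x: {s0, s1}
read y: {s0, s2}
Final reachable set {s0, s2} has 2 states.

2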